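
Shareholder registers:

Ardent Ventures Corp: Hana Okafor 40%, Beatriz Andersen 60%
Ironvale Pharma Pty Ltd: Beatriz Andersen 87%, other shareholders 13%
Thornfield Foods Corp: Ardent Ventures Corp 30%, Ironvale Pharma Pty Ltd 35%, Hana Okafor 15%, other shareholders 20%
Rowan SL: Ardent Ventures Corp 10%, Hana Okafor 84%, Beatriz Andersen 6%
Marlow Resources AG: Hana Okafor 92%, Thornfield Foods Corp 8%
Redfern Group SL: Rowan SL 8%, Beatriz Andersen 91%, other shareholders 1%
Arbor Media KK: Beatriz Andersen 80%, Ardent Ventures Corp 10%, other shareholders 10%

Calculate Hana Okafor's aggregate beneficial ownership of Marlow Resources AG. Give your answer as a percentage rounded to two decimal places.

94.16%

Hana reaches Marlow along 3 paths.
Direct stake: 92% = 92%.
Via Ardent → Thornfield: 40% × 30% × 8% = 0.96%.
Via Thornfield: 15% × 8% = 1.2%.
Total: 92% + 0.96% + 1.2% = 94.16%.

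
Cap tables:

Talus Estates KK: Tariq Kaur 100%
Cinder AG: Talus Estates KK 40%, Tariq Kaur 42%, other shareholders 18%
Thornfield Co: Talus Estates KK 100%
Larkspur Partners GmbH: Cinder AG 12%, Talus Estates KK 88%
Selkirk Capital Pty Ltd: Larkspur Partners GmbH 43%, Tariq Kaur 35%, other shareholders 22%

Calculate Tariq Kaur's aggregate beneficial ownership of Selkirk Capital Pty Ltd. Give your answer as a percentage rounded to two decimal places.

77.07%

Tariq reaches Selkirk along 4 paths.
Via Talus → Cinder → Larkspur: 100% × 40% × 12% × 43% = 2.064%.
Via Cinder → Larkspur: 42% × 12% × 43% = 2.1672%.
Via Talus → Larkspur: 100% × 88% × 43% = 37.84%.
Direct stake: 35% = 35%.
Total: 2.064% + 2.1672% + 37.84% + 35% = 77.0712%.
Rounded: 77.07%.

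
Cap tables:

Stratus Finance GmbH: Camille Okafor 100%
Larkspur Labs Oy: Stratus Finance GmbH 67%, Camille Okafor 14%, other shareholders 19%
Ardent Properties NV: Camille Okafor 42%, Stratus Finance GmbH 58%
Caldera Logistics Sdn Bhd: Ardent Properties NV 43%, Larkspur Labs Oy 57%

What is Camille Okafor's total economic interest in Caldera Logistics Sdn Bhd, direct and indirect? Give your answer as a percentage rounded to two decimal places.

Camille reaches Caldera along 4 paths.
Via Ardent: 42% × 43% = 18.06%.
Via Stratus → Ardent: 100% × 58% × 43% = 24.94%.
Via Stratus → Larkspur: 100% × 67% × 57% = 38.19%.
Via Larkspur: 14% × 57% = 7.98%.
Total: 18.06% + 24.94% + 38.19% + 7.98% = 89.17%.

89.17%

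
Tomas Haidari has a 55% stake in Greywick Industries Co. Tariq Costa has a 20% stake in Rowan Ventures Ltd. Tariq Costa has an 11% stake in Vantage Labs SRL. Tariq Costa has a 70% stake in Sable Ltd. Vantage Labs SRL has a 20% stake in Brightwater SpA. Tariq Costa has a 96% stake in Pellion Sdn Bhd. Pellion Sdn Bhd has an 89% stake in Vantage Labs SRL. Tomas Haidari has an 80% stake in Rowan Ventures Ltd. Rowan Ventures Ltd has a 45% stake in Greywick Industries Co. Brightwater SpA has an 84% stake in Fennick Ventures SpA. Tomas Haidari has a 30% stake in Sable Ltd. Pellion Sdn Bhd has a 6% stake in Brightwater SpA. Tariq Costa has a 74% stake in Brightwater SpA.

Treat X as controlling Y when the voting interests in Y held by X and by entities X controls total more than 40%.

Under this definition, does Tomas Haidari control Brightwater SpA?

Tomas holds 80% of Rowan, so Tomas controls Rowan.
Tomas and Rowan together hold 55% + 45% = 100% of Greywick, so Tomas controls Greywick.
Neither Tomas nor any entity Tomas controls holds any voting interest in Brightwater.
So Tomas does not control Brightwater.

No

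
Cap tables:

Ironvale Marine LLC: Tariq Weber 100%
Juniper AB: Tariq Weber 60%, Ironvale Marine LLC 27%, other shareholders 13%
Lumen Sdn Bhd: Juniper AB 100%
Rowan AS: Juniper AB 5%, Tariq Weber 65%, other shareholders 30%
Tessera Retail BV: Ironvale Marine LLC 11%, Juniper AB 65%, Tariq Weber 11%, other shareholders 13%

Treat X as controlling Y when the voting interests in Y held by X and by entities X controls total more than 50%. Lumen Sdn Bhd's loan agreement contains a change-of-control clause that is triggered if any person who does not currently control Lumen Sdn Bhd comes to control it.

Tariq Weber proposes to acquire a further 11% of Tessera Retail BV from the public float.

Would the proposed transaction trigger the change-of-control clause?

The purchase changes only Tariq's holdings, so Tariq is the only person who could newly come to control Lumen.
Tariq holds 100% of Ironvale, so Tariq controls Ironvale.
Tariq and Ironvale together hold 60% + 27% = 87% of Juniper, so Tariq controls Juniper.
Juniper holds 100% of Lumen, so Tariq controls Lumen.
So Tariq already controls Lumen before the transaction.
After the purchase, Tariq's direct stake in Tessera rises to 11% + 11% = 22%.
Tariq controlled Lumen already, so this is not a new person acquiring control; every other person's position is unchanged or reduced.
No new person acquires control, so the clause is not triggered.

No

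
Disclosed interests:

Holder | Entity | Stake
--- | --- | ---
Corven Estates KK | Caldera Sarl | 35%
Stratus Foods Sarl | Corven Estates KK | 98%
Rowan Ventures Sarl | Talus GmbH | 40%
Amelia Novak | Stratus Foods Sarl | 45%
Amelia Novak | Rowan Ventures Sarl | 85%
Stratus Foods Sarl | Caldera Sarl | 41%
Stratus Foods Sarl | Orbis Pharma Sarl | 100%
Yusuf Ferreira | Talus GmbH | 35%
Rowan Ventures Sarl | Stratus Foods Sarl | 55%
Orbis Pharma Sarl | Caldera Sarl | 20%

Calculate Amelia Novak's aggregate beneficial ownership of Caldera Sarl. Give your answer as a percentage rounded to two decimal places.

87.44%

Amelia reaches Caldera along 6 paths.
Via Rowan → Stratus: 85% × 55% × 41% = 19.1675%.
Via Stratus: 45% × 41% = 18.45%.
Via Rowan → Stratus → Corven: 85% × 55% × 98% × 35% = 16.03525%.
Via Stratus → Corven: 45% × 98% × 35% = 15.435%.
Via Rowan → Stratus → Orbis: 85% × 55% × 100% × 20% = 9.35%.
Via Stratus → Orbis: 45% × 100% × 20% = 9%.
Total: 19.1675% + 18.45% + 16.03525% + 15.435% + 9.35% + 9% = 87.43775%.
Rounded: 87.44%.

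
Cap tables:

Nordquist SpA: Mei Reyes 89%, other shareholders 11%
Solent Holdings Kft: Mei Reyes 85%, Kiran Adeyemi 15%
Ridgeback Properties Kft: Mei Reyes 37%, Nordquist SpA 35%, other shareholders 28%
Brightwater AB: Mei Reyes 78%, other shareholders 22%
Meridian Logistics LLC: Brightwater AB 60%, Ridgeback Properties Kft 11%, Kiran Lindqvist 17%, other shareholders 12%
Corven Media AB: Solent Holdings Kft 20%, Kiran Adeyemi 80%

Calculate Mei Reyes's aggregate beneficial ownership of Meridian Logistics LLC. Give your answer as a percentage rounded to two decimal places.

Mei reaches Meridian along 3 paths.
Via Brightwater: 78% × 60% = 46.8%.
Via Ridgeback: 37% × 11% = 4.07%.
Via Nordquist → Ridgeback: 89% × 35% × 11% = 3.4265%.
Total: 46.8% + 4.07% + 3.4265% = 54.2965%.
Rounded: 54.30%.

54.30%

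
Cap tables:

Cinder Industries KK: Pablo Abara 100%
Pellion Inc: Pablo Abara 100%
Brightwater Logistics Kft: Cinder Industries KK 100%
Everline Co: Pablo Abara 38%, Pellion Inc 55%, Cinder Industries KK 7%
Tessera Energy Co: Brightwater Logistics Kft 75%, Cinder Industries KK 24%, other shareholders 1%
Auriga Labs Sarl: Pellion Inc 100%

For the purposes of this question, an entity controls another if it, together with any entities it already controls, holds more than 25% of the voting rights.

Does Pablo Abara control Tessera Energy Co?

Pablo holds 100% of Cinder, so Pablo controls Cinder.
Cinder holds 100% of Brightwater, so Pablo controls Brightwater.
Brightwater and Cinder together hold 75% + 24% = 99% of Tessera, so Pablo controls Tessera.

Yes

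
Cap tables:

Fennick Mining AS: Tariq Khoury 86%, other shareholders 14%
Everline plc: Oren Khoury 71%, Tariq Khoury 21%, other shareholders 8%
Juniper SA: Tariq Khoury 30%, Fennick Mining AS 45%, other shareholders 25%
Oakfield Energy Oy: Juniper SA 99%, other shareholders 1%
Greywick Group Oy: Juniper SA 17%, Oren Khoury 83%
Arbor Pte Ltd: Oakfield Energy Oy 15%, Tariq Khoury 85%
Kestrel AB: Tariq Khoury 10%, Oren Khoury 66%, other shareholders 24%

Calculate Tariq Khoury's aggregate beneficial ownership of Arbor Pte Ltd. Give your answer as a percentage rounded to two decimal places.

Tariq reaches Arbor along 3 paths.
Via Juniper → Oakfield: 30% × 99% × 15% = 4.455%.
Via Fennick → Juniper → Oakfield: 86% × 45% × 99% × 15% = 5.74695%.
Direct stake: 85% = 85%.
Total: 4.455% + 5.74695% + 85% = 95.20195%.
Rounded: 95.20%.

95.20%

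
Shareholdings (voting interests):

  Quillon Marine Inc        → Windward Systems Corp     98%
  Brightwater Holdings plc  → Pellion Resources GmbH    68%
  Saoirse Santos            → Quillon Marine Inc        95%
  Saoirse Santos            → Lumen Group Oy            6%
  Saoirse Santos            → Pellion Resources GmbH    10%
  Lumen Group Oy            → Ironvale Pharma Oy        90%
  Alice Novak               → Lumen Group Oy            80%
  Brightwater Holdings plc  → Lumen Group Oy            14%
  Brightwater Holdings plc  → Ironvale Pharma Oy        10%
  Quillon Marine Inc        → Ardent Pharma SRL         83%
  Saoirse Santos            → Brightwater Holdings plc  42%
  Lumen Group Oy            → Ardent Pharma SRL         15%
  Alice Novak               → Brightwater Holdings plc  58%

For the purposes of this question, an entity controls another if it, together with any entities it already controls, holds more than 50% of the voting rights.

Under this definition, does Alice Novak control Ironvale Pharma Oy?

Alice holds 58% of Brightwater, so Alice controls Brightwater.
Alice and Brightwater together hold 80% + 14% = 94% of Lumen, so Alice controls Lumen.
Lumen and Brightwater together hold 90% + 10% = 100% of Ironvale, so Alice controls Ironvale.

Yes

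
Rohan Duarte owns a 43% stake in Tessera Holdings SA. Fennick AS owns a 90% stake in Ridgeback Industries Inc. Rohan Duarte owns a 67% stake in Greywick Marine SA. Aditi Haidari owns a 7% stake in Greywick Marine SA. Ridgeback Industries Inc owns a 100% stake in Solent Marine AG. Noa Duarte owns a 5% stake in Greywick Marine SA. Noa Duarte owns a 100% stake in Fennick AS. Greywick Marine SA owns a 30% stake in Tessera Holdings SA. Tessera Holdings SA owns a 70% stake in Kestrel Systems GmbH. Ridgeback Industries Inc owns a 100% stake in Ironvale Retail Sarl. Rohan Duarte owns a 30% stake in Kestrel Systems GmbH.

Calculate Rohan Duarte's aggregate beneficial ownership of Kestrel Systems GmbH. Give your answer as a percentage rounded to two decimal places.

Rohan reaches Kestrel along 3 paths.
Via Tessera: 43% × 70% = 30.1%.
Via Greywick → Tessera: 67% × 30% × 70% = 14.07%.
Direct stake: 30% = 30%.
Total: 30.1% + 14.07% + 30% = 74.17%.

74.17%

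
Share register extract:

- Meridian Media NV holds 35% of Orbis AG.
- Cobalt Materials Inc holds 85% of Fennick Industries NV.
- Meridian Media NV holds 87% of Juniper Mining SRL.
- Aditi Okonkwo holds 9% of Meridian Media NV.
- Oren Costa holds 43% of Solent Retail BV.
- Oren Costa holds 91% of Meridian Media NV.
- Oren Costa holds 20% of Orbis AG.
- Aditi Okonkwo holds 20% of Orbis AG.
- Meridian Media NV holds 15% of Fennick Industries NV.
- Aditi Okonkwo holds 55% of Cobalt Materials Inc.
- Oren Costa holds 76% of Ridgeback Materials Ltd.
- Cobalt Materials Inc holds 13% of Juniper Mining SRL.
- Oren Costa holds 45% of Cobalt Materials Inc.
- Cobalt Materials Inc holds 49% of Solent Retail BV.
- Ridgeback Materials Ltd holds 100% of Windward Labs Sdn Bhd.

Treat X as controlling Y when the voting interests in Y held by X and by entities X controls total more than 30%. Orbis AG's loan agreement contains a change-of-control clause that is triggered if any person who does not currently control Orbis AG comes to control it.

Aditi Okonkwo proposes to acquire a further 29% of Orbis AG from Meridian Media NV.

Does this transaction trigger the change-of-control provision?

The purchase adds only to Aditi's holdings (Meridian's stake shrinks), so Aditi is the only person who could newly come to control Orbis.
Aditi holds 55% of Cobalt, so Aditi controls Cobalt.
Cobalt holds 85% of Fennick, so Aditi controls Fennick.
Cobalt holds 49% of Solent, so Aditi controls Solent.
In Orbis, Aditi's side holds only 20%, not > 30%.
So before the transaction, Aditi does not control Orbis.
After the purchase, Aditi's direct stake in Orbis rises to 20% + 29% = 49%, and Meridian's stake falls to 6%.
Aditi holds 49% of Orbis, so Aditi controls Orbis.
Aditi did not control Orbis before and does after, so the clause is triggered.

Yes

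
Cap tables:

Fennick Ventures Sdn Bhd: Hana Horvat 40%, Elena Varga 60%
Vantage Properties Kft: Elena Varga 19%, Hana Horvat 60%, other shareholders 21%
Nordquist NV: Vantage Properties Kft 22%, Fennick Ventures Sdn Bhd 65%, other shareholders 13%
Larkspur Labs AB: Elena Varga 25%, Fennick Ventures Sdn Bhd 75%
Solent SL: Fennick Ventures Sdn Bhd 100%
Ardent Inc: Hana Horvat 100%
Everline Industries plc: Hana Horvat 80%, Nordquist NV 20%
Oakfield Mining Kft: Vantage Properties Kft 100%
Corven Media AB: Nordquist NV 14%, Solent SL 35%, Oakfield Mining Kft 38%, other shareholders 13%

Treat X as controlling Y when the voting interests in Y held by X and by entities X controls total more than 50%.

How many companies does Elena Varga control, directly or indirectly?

4

Elena holds 60% of Fennick, so Elena controls Fennick.
Fennick holds 65% of Nordquist, so Elena controls Nordquist.
Elena and Fennick together hold 25% + 75% = 100% of Larkspur, so Elena controls Larkspur.
Fennick holds 100% of Solent, so Elena controls Solent.
No other company's threshold is met.
Elena controls 4 companies.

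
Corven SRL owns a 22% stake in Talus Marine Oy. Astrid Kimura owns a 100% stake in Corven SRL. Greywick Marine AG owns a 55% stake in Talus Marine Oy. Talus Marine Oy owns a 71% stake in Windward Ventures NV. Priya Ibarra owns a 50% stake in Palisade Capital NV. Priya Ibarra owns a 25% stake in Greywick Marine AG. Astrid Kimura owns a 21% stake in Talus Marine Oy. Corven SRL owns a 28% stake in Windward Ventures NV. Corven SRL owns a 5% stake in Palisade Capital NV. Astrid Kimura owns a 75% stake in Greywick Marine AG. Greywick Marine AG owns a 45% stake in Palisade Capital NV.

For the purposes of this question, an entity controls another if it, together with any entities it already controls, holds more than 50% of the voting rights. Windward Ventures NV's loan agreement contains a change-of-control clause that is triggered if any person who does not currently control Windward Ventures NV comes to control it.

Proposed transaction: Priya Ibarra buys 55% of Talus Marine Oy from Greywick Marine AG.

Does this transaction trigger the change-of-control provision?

Yes

The purchase adds only to Priya's holdings (Greywick's stake shrinks), so Priya is the only person who could newly come to control Windward.
Priya's largest direct stake is 50% in Palisade, which does not meet the threshold, so Priya controls no company.
Neither Priya nor any entity Priya controls holds any voting interest in Windward.
So before the transaction, Priya does not control Windward.
After the purchase, Priya holds 55% of Talus directly, and Greywick's stake falls to 0%.
Priya holds 55% of Talus, so Priya controls Talus.
Talus holds 71% of Windward, so Priya controls Windward.
Priya did not control Windward before and does after, so the clause is triggered.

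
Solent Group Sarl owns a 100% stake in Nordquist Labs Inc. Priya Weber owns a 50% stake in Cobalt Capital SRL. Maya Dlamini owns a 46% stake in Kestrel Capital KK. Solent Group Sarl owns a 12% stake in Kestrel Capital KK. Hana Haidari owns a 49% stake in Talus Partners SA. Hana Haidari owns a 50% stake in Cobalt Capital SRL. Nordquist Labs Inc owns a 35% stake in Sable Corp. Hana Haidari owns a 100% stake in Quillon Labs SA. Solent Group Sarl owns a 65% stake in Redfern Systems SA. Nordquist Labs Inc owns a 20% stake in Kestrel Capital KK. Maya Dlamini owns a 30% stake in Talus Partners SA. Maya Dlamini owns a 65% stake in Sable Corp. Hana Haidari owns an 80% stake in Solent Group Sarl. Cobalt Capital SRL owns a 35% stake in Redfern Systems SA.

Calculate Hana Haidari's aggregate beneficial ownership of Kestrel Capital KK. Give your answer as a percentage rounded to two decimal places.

Hana reaches Kestrel along 2 paths.
Via Solent: 80% × 12% = 9.6%.
Via Solent → Nordquist: 80% × 100% × 20% = 16%.
Total: 9.6% + 16% = 25.6%.
Rounded: 25.60%.

25.60%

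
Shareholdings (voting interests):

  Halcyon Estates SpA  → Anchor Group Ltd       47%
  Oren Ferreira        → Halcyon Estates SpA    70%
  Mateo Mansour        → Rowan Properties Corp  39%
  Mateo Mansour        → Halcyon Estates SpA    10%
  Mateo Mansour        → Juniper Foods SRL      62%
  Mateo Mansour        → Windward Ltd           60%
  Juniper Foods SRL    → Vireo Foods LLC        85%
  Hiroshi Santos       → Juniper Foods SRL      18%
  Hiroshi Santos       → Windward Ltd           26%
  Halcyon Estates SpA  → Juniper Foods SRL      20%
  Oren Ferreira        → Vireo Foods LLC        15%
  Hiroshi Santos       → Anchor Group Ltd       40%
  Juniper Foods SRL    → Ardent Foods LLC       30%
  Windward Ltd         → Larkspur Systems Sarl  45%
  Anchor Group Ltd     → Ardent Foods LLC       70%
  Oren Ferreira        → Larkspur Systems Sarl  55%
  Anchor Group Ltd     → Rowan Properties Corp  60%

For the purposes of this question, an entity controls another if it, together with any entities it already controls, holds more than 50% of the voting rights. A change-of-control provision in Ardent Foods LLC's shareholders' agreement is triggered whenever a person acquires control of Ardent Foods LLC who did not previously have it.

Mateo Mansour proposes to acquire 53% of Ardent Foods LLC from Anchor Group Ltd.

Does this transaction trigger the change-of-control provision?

Yes

The purchase adds only to Mateo's holdings (Anchor's stake shrinks), so Mateo is the only person who could newly come to control Ardent.
Mateo holds 60% of Windward, so Mateo controls Windward.
Mateo holds 62% of Juniper, so Mateo controls Juniper.
Juniper holds 85% of Vireo, so Mateo controls Vireo.
In Ardent, Mateo's side holds only 30%, not > 50%.
So before the transaction, Mateo does not control Ardent.
After the purchase, Mateo holds 53% of Ardent directly, and Anchor's stake falls to 17%.
Juniper and Mateo together hold 30% + 53% = 83% of Ardent, so Mateo controls Ardent.
Mateo did not control Ardent before and does after, so the clause is triggered.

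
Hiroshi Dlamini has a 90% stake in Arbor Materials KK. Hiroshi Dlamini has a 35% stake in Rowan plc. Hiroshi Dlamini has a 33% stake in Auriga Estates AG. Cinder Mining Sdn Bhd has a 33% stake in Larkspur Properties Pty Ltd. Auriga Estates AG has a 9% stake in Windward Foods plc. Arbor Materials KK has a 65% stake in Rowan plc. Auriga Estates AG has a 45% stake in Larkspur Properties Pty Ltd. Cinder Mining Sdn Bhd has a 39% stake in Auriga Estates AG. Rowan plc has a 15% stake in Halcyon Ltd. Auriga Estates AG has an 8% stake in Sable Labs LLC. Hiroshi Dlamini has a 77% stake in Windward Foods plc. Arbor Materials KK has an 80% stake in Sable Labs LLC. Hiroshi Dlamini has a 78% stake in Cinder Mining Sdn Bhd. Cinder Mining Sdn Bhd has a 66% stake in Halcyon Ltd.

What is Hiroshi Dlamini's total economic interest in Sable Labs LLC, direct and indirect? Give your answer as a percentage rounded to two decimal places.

Hiroshi reaches Sable along 3 paths.
Via Arbor: 90% × 80% = 72%.
Via Auriga: 33% × 8% = 2.64%.
Via Cinder → Auriga: 78% × 39% × 8% = 2.4336%.
Total: 72% + 2.64% + 2.4336% = 77.0736%.
Rounded: 77.07%.

77.07%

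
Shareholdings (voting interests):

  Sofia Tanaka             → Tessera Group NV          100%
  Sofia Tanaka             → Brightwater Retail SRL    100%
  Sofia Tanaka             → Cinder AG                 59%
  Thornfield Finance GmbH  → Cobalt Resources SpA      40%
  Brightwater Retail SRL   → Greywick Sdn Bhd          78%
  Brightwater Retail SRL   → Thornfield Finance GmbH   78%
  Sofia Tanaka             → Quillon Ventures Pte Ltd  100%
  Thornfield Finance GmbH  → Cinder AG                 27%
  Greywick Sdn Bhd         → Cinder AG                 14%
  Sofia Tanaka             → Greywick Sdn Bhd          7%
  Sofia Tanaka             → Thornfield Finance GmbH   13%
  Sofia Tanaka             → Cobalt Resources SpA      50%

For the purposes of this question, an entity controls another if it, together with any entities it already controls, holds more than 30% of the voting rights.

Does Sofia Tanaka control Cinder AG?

Yes

Sofia holds 100% of Brightwater, so Sofia controls Brightwater.
Sofia and Brightwater together hold 7% + 78% = 85% of Greywick, so Sofia controls Greywick.
Brightwater and Sofia together hold 78% + 13% = 91% of Thornfield, so Sofia controls Thornfield.
Sofia and Greywick and Thornfield together hold 59% + 14% + 27% = 100% of Cinder, so Sofia controls Cinder.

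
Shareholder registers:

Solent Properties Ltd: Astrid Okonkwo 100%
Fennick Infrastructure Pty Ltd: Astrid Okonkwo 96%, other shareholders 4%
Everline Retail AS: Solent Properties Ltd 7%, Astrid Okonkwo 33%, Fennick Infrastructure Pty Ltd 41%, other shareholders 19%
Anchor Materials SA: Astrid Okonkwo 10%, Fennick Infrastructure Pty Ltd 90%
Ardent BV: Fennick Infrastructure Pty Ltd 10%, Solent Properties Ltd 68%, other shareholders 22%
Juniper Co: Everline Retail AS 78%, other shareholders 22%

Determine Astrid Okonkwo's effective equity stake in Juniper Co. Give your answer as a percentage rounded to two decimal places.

61.90%

Astrid reaches Juniper along 3 paths.
Via Solent → Everline: 100% × 7% × 78% = 5.46%.
Via Everline: 33% × 78% = 25.74%.
Via Fennick → Everline: 96% × 41% × 78% = 30.7008%.
Total: 5.46% + 25.74% + 30.7008% = 61.9008%.
Rounded: 61.90%.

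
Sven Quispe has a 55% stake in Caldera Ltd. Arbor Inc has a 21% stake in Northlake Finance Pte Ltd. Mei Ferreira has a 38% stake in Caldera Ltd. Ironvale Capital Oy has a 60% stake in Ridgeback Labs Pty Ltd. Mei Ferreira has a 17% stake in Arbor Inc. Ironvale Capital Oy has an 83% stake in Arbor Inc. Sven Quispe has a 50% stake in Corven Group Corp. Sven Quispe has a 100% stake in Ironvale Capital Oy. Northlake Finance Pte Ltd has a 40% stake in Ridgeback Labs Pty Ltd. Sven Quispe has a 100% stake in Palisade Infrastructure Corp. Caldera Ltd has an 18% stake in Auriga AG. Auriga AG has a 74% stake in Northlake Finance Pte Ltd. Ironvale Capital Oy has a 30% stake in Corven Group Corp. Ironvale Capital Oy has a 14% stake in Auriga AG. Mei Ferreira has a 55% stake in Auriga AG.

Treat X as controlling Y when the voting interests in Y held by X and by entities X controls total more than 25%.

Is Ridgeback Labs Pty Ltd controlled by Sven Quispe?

Yes

Sven holds 100% of Ironvale, so Sven controls Ironvale.
Ironvale holds 83% of Arbor, so Sven controls Arbor.
Sven holds 55% of Caldera, so Sven controls Caldera.
Caldera and Ironvale together hold 18% + 14% = 32% of Auriga, so Sven controls Auriga.
Auriga and Arbor together hold 74% + 21% = 95% of Northlake, so Sven controls Northlake.
Ironvale and Northlake together hold 60% + 40% = 100% of Ridgeback, so Sven controls Ridgeback.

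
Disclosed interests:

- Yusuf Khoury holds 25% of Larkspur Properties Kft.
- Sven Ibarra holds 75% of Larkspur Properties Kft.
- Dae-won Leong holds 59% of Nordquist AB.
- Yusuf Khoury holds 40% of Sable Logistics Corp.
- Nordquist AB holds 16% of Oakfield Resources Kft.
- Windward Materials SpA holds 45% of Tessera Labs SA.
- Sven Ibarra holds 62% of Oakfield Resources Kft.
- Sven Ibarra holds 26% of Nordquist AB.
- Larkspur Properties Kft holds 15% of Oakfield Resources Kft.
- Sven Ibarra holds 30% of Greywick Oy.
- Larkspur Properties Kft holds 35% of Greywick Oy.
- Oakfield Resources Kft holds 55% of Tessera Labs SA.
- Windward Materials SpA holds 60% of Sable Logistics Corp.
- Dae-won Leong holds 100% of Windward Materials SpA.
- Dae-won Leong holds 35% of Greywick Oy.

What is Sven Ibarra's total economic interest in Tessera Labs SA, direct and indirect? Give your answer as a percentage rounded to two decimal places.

42.58%

Sven reaches Tessera along 3 paths.
Via Nordquist → Oakfield: 26% × 16% × 55% = 2.288%.
Via Larkspur → Oakfield: 75% × 15% × 55% = 6.1875%.
Via Oakfield: 62% × 55% = 34.1%.
Total: 2.288% + 6.1875% + 34.1% = 42.5755%.
Rounded: 42.58%.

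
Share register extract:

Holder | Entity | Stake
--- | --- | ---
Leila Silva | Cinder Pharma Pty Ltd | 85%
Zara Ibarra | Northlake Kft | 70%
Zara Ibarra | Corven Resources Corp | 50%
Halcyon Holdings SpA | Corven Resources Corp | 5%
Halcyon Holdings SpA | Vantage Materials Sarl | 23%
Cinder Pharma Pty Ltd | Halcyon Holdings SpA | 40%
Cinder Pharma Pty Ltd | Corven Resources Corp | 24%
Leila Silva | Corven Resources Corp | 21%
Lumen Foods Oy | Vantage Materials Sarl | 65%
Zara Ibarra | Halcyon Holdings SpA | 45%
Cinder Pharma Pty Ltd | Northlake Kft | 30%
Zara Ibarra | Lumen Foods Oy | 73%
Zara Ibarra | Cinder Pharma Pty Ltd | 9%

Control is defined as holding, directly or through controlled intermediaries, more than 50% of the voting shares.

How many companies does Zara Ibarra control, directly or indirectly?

Zara holds 73% of Lumen, so Zara controls Lumen.
Zara holds 70% of Northlake, so Zara controls Northlake.
Lumen holds 65% of Vantage, so Zara controls Vantage.
No other company's threshold is met.
Zara controls 3 companies.

3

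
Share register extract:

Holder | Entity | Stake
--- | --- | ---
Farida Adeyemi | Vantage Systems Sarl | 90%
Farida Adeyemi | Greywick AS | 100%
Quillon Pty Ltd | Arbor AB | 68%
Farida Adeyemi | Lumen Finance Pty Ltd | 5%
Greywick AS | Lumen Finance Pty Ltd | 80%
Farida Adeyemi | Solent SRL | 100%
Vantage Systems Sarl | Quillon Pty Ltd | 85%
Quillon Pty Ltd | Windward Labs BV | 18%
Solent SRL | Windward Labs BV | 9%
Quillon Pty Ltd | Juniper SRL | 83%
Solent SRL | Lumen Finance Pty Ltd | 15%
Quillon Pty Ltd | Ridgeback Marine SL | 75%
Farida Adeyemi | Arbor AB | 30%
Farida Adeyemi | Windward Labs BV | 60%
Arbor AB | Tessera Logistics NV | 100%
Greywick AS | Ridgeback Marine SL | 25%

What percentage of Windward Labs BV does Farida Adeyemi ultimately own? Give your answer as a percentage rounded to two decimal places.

Farida reaches Windward along 3 paths.
Via Vantage → Quillon: 90% × 85% × 18% = 13.77%.
Direct stake: 60% = 60%.
Via Solent: 100% × 9% = 9%.
Total: 13.77% + 60% + 9% = 82.77%.

82.77%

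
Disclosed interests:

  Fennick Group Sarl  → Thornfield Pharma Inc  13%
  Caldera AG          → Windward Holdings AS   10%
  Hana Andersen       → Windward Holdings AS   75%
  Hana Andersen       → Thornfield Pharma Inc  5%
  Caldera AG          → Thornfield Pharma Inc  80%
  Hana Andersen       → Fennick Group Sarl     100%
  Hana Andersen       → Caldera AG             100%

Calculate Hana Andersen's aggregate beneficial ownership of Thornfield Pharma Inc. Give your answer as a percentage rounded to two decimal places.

98.00%

Hana reaches Thornfield along 3 paths.
Via Fennick: 100% × 13% = 13%.
Via Caldera: 100% × 80% = 80%.
Direct stake: 5% = 5%.
Total: 13% + 80% + 5% = 98%.
Rounded: 98.00%.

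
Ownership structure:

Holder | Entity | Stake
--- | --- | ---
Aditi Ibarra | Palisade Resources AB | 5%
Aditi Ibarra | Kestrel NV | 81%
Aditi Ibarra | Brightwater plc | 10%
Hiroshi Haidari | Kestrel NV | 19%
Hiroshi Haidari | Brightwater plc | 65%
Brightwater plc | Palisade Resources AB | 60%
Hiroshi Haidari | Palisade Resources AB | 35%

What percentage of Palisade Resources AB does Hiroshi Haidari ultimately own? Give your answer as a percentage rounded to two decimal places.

Hiroshi reaches Palisade along 2 paths.
Via Brightwater: 65% × 60% = 39%.
Direct stake: 35% = 35%.
Total: 39% + 35% = 74%.
Rounded: 74.00%.

74.00%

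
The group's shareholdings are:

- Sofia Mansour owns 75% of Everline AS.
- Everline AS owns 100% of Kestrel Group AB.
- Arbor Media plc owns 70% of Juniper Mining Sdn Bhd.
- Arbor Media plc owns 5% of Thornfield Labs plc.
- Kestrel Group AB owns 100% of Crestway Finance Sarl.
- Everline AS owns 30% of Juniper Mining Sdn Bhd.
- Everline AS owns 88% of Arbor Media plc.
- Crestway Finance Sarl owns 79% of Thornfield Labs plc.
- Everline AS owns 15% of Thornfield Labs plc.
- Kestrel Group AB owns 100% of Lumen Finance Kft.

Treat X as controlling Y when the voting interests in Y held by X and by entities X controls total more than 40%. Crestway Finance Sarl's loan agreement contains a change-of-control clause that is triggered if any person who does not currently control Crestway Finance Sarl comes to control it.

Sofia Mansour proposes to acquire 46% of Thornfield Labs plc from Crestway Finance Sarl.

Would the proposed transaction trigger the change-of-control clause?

No

The purchase adds only to Sofia's holdings (Crestway's stake shrinks), so Sofia is the only person who could newly come to control Crestway.
Sofia holds 75% of Everline, so Sofia controls Everline.
Everline holds 100% of Kestrel, so Sofia controls Kestrel.
Kestrel holds 100% of Crestway, so Sofia controls Crestway.
So Sofia already controls Crestway before the transaction.
After the purchase, Sofia holds 46% of Thornfield directly, and Crestway's stake falls to 33%.
Sofia controlled Crestway already, so this is not a new person acquiring control; every other person's position is unchanged or reduced.
No new person acquires control, so the clause is not triggered.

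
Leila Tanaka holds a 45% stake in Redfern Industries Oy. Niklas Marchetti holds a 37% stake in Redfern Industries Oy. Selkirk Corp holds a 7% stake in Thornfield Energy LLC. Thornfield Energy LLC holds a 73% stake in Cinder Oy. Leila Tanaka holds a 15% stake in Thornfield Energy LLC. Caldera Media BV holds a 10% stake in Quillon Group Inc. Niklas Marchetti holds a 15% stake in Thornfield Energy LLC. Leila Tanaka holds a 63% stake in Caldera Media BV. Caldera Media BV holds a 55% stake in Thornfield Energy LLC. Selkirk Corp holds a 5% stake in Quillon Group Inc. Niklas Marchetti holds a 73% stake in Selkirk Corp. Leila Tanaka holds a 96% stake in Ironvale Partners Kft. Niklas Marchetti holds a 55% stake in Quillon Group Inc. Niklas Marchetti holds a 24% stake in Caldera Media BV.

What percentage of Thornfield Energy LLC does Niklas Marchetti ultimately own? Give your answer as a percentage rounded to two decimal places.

Niklas reaches Thornfield along 3 paths.
Direct stake: 15% = 15%.
Via Caldera: 24% × 55% = 13.2%.
Via Selkirk: 73% × 7% = 5.11%.
Total: 15% + 13.2% + 5.11% = 33.31%.

33.31%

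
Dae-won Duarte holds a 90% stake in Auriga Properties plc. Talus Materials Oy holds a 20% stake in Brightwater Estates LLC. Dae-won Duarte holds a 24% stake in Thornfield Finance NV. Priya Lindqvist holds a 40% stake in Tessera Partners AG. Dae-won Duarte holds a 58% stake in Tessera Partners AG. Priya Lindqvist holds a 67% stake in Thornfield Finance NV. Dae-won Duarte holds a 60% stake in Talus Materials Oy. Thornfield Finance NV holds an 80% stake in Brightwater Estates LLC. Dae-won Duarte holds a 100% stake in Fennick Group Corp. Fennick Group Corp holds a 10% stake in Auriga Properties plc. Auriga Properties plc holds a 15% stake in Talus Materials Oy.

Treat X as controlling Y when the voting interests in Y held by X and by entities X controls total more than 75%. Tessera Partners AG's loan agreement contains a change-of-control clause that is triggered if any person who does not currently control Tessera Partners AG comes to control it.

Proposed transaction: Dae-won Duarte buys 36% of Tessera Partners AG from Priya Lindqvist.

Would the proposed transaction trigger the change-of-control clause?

Yes

The purchase adds only to Dae-won's holdings (Priya's stake shrinks), so Dae-won is the only person who could newly come to control Tessera.
Dae-won holds 100% of Fennick, so Dae-won controls Fennick.
Fennick and Dae-won together hold 10% + 90% = 100% of Auriga, so Dae-won controls Auriga.
In Tessera, Dae-won's side holds only 58%, not > 75%.
So before the transaction, Dae-won does not control Tessera.
After the purchase, Dae-won's direct stake in Tessera rises to 58% + 36% = 94%, and Priya's stake falls to 4%.
Dae-won holds 94% of Tessera, so Dae-won controls Tessera.
Dae-won did not control Tessera before and does after, so the clause is triggered.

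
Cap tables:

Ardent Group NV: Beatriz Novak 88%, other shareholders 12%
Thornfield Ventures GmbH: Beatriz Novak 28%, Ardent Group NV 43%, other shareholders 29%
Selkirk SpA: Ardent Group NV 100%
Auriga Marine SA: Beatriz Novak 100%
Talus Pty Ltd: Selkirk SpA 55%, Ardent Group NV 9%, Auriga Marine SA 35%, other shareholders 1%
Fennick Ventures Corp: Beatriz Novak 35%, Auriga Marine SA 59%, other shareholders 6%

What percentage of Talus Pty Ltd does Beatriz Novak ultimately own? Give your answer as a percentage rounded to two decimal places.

91.32%

Beatriz reaches Talus along 3 paths.
Via Ardent → Selkirk: 88% × 100% × 55% = 48.4%.
Via Ardent: 88% × 9% = 7.92%.
Via Auriga: 100% × 35% = 35%.
Total: 48.4% + 7.92% + 35% = 91.32%.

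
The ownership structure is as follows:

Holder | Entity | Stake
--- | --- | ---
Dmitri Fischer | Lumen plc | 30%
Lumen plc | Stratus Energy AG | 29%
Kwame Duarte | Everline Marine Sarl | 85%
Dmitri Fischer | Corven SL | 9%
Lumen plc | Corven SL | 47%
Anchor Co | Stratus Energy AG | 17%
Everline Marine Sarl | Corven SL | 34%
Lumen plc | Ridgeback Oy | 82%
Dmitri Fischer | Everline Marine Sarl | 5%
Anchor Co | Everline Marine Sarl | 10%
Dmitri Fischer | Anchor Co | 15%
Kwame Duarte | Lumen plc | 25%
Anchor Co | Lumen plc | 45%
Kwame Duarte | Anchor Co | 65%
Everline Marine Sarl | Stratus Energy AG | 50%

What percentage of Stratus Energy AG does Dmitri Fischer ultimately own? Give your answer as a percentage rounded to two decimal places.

Dmitri reaches Stratus along 5 paths.
Via Anchor: 15% × 17% = 2.55%.
Via Everline: 5% × 50% = 2.5%.
Via Anchor → Everline: 15% × 10% × 50% = 0.75%.
Via Anchor → Lumen: 15% × 45% × 29% = 1.9575%.
Via Lumen: 30% × 29% = 8.7%.
Total: 2.55% + 2.5% + 0.75% + 1.9575% + 8.7% = 16.4575%.
Rounded: 16.46%.

16.46%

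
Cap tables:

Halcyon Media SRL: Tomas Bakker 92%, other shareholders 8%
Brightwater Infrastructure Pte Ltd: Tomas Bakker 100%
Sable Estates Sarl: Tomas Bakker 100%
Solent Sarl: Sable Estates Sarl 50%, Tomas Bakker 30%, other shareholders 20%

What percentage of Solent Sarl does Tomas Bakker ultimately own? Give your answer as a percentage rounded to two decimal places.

80.00%

Tomas reaches Solent along 2 paths.
Via Sable: 100% × 50% = 50%.
Direct stake: 30% = 30%.
Total: 50% + 30% = 80%.
Rounded: 80.00%.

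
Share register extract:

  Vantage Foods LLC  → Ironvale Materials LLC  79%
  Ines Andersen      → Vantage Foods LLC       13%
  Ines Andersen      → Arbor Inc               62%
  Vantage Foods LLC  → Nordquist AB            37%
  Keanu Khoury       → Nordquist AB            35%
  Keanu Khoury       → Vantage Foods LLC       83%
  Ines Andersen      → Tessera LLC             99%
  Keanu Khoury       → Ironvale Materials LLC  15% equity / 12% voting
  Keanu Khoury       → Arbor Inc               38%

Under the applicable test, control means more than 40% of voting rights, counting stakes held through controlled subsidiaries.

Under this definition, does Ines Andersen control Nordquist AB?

Ines holds 62% of Arbor, so Ines controls Arbor.
Ines holds 99% of Tessera, so Ines controls Tessera.
Neither Ines nor any entity Ines controls holds any voting interest in Nordquist.
So Ines does not control Nordquist.

No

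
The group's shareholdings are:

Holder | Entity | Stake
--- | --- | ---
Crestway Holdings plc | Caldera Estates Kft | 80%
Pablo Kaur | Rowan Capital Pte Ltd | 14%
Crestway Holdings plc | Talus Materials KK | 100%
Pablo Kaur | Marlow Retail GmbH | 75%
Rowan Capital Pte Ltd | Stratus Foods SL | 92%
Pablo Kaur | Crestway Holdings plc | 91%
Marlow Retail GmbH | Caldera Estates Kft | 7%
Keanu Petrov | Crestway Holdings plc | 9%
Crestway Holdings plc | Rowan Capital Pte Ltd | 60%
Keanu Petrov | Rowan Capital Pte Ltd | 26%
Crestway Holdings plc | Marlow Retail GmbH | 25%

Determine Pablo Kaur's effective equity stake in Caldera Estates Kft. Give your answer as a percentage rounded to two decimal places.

Pablo reaches Caldera along 3 paths.
Via Crestway → Marlow: 91% × 25% × 7% = 1.5925%.
Via Marlow: 75% × 7% = 5.25%.
Via Crestway: 91% × 80% = 72.8%.
Total: 1.5925% + 5.25% + 72.8% = 79.6425%.
Rounded: 79.64%.

79.64%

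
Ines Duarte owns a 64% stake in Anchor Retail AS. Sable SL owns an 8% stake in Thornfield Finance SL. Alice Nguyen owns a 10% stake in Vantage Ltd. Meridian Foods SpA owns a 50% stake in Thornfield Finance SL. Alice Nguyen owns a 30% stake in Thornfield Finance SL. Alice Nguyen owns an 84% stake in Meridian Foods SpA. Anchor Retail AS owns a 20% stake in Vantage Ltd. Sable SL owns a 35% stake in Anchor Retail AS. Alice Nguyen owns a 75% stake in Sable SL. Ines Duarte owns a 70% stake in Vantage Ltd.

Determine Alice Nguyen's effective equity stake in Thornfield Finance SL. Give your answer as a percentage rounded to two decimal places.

78.00%

Alice reaches Thornfield along 3 paths.
Via Sable: 75% × 8% = 6%.
Via Meridian: 84% × 50% = 42%.
Direct stake: 30% = 30%.
Total: 6% + 42% + 30% = 78%.
Rounded: 78.00%.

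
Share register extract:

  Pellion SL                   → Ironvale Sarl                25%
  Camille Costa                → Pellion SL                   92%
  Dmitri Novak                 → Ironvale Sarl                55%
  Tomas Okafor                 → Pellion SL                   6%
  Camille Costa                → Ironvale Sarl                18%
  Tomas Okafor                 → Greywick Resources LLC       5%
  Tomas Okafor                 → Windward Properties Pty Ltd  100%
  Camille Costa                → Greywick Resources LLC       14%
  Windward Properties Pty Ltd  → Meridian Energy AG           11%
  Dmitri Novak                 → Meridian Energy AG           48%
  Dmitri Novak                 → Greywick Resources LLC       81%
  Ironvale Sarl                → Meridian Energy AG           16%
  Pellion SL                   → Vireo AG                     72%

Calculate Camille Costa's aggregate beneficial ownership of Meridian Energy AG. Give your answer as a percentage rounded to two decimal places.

6.56%

Camille reaches Meridian along 2 paths.
Via Pellion → Ironvale: 92% × 25% × 16% = 3.68%.
Via Ironvale: 18% × 16% = 2.88%.
Total: 3.68% + 2.88% = 6.56%.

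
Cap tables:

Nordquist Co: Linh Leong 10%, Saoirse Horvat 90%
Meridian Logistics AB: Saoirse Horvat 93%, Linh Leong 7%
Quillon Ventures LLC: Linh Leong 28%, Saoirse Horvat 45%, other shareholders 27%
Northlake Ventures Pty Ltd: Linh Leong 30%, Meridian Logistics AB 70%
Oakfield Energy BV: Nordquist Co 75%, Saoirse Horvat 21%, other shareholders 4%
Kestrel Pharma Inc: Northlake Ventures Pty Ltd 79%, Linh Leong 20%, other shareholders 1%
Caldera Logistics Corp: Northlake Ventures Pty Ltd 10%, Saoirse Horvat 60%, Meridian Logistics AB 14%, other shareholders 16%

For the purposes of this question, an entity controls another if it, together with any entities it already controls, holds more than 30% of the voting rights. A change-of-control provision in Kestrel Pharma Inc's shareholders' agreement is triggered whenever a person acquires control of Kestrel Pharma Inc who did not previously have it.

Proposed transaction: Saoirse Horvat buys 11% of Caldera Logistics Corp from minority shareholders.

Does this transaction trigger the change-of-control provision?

The purchase changes only Saoirse's holdings, so Saoirse is the only person who could newly come to control Kestrel.
Saoirse holds 93% of Meridian, so Saoirse controls Meridian.
Meridian holds 70% of Northlake, so Saoirse controls Northlake.
Northlake holds 79% of Kestrel, so Saoirse controls Kestrel.
So Saoirse already controls Kestrel before the transaction.
After the purchase, Saoirse's direct stake in Caldera rises to 60% + 11% = 71%.
Saoirse controlled Kestrel already, so this is not a new person acquiring control; every other person's position is unchanged or reduced.
No new person acquires control, so the clause is not triggered.

No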